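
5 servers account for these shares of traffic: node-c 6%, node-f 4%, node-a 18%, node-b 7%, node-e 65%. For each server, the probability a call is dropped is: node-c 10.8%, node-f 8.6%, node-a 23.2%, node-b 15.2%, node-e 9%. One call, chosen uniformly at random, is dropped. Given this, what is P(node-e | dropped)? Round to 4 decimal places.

0.4842

Compute prior × likelihood for every hypothesis:
  node-c: 0.06 × 0.108 = 0.00648
  node-f: 0.04 × 0.086 = 0.00344
  node-a: 0.18 × 0.232 = 0.04176
  node-b: 0.07 × 0.152 = 0.01064
  node-e: 0.65 × 0.09 = 0.0585
Total = 0.12082.
P(node-e | evidence) = 0.0585 / 0.12082 ≈ 0.4842.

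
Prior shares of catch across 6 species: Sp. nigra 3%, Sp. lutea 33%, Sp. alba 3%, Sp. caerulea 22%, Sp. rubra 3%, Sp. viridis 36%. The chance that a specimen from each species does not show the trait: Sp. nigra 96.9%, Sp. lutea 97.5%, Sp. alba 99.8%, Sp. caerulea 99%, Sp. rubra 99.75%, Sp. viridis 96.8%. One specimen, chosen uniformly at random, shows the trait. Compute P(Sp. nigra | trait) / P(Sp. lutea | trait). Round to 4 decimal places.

Taking complements, P(trait | each) = Sp. nigra 0.031, Sp. lutea 0.025, Sp. alba 0.002, Sp. caerulea 0.01, Sp. rubra 0.0025, Sp. viridis 0.032.
By Bayes' rule, posterior ∝ prior × likelihood:
  Sp. nigra: 0.03 × 0.031 = 0.00093
  Sp. lutea: 0.33 × 0.025 = 0.00825
  Sp. alba: 0.03 × 0.002 = 0.00006
  Sp. caerulea: 0.22 × 0.01 = 0.0022
  Sp. rubra: 0.03 × 0.0025 = 0.000075
  Sp. viridis: 0.36 × 0.032 = 0.01152
Sum = 0.023035.
The ratio is 0.00093 / 0.00825 (the normalizer cancels) = 0.1127.

0.1127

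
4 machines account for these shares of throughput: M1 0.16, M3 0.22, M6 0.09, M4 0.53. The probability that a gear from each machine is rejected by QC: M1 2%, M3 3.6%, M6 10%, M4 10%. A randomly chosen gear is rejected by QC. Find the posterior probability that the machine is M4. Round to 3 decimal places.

Unnormalized posteriors (prior × likelihood):
  M1: 0.16 × 0.02 = 0.0032
  M3: 0.22 × 0.036 = 0.00792
  M6: 0.09 × 0.1 = 0.009
  M4: 0.53 × 0.1 = 0.053
Normalizing constant = 0.07312.
P(M4 | evidence) = 0.053 / 0.07312 ≈ 0.725.

0.725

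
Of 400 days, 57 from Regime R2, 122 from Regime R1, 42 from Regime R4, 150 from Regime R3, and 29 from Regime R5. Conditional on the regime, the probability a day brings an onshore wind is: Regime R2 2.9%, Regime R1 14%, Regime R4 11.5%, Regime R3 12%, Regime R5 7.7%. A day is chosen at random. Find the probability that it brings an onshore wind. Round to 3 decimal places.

By Bayes' rule, posterior ∝ prior × likelihood:
  Regime R2: 0.1425 × 0.029 = 0.0041325
  Regime R1: 0.305 × 0.14 = 0.0427
  Regime R4: 0.105 × 0.115 = 0.012075
  Regime R3: 0.375 × 0.12 = 0.045
  Regime R5: 0.0725 × 0.077 = 0.0055825
P(onshore) = 0.0041325 + 0.0427 + 0.012075 + 0.045 + 0.0055825 = 0.10949 → 0.109.

0.109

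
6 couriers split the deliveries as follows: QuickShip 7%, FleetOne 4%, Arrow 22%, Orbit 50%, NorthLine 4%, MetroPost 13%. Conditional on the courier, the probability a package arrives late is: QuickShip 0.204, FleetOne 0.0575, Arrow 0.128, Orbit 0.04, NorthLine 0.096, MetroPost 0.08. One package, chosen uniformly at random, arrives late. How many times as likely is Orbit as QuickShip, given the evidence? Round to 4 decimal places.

Unnormalized posteriors (prior × likelihood):
  QuickShip: 0.07 × 0.204 = 0.01428
  FleetOne: 0.04 × 0.0575 = 0.0023
  Arrow: 0.22 × 0.128 = 0.02816
  Orbit: 0.5 × 0.04 = 0.02
  NorthLine: 0.04 × 0.096 = 0.00384
  MetroPost: 0.13 × 0.08 = 0.0104
Normalizing constant = 0.07898.
The ratio is 0.02 / 0.01428 (the normalizer cancels) = 1.4006.

1.4006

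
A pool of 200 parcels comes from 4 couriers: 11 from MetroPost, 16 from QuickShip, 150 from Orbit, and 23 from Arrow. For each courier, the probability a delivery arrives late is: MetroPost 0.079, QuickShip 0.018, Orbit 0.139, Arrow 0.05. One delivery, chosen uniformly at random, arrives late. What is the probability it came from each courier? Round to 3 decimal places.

MetroPost 0.038, QuickShip 0.012, Orbit 0.900, Arrow 0.050

By Bayes' rule, posterior ∝ prior × likelihood:
  MetroPost: 0.055 × 0.079 = 0.004345
  QuickShip: 0.08 × 0.018 = 0.00144
  Orbit: 0.75 × 0.139 = 0.10425
  Arrow: 0.115 × 0.05 = 0.00575
Sum = 0.115785.
P(MetroPost | late) = 0.004345/0.115785 ≈ 0.038
P(QuickShip | late) = 0.00144/0.115785 ≈ 0.012
P(Orbit | late) = 0.10425/0.115785 ≈ 0.900
P(Arrow | late) = 0.00575/0.115785 ≈ 0.050
(Check: 0.038+0.012+0.900+0.050 = 1.000.)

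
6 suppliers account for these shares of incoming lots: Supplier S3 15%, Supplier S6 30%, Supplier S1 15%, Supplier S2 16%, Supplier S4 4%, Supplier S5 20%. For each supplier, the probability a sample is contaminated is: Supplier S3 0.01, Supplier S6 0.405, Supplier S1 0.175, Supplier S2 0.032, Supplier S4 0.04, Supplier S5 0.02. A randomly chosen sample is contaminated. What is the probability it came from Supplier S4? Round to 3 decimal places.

0.010

By Bayes' rule, posterior ∝ prior × likelihood:
  Supplier S3: 0.15 × 0.01 = 0.0015
  Supplier S6: 0.3 × 0.405 = 0.1215
  Supplier S1: 0.15 × 0.175 = 0.02625
  Supplier S2: 0.16 × 0.032 = 0.00512
  Supplier S4: 0.04 × 0.04 = 0.0016
  Supplier S5: 0.2 × 0.02 = 0.004
Sum = 0.15997.
P(Supplier S4 | evidence) = 0.0016 / 0.15997 ≈ 0.010.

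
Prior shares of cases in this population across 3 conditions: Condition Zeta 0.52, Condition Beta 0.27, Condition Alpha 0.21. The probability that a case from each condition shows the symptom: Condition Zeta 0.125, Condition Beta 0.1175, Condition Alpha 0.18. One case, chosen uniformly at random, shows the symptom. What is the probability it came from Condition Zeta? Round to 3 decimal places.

Unnormalized posteriors (prior × likelihood):
  Condition Zeta: 0.52 × 0.125 = 0.065
  Condition Beta: 0.27 × 0.1175 = 0.031725
  Condition Alpha: 0.21 × 0.18 = 0.0378
Normalizing constant = 0.134525.
P(Condition Zeta | evidence) = 0.065 / 0.134525 ≈ 0.483.

0.483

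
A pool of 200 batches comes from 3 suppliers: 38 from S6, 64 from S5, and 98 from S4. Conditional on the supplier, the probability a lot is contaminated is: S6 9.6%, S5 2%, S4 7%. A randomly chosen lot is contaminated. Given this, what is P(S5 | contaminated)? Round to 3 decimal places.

0.109

Compute prior × likelihood for every hypothesis:
  S6: 0.19 × 0.096 = 0.01824
  S5: 0.32 × 0.02 = 0.0064
  S4: 0.49 × 0.07 = 0.0343
Sum = 0.05894.
P(S5 | evidence) = 0.0064 / 0.05894 ≈ 0.109.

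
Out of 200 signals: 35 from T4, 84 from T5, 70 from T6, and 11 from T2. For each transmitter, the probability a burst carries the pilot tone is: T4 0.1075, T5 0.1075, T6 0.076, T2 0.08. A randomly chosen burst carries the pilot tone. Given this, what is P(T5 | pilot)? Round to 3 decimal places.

0.475

Unnormalized posteriors (prior × likelihood):
  T4: 0.175 × 0.1075 = 0.0188125
  T5: 0.42 × 0.1075 = 0.04515
  T6: 0.35 × 0.076 = 0.0266
  T2: 0.055 × 0.08 = 0.0044
Normalizing constant = 0.0949625.
P(T5 | evidence) = 0.04515 / 0.0949625 ≈ 0.475.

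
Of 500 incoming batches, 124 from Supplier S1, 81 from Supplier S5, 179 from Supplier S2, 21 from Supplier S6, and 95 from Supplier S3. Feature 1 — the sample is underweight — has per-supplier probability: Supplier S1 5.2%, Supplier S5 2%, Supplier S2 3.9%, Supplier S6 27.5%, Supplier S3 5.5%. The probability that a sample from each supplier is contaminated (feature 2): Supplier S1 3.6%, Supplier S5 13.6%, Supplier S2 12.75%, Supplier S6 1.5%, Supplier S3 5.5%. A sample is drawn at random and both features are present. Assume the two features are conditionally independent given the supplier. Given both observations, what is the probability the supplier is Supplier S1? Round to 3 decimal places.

0.135

Unnormalized posteriors (prior × likelihood):
  Supplier S1: 0.248 × 0.052 × 0.036 = 0.000464256
  Supplier S5: 0.162 × 0.02 × 0.136 = 0.00044064
  Supplier S2: 0.358 × 0.039 × 0.1275 = 0.001780155
  Supplier S6: 0.042 × 0.275 × 0.015 = 0.00017325
  Supplier S3: 0.19 × 0.055 × 0.055 = 0.00057475
Total = 0.003433051.
P(Supplier S1 | evidence) = 0.000464256 / 0.003433051 ≈ 0.135.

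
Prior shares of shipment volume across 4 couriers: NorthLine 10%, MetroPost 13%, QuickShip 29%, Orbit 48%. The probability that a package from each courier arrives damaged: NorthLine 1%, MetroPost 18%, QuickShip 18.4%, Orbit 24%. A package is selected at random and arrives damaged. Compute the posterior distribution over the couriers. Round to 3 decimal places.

Compute prior × likelihood for every hypothesis:
  NorthLine: 0.1 × 0.01 = 0.001
  MetroPost: 0.13 × 0.18 = 0.0234
  QuickShip: 0.29 × 0.184 = 0.05336
  Orbit: 0.48 × 0.24 = 0.1152
Total = 0.19296.
P(NorthLine | damaged) = 0.001/0.19296 ≈ 0.005
P(MetroPost | damaged) = 0.0234/0.19296 ≈ 0.121
P(QuickShip | damaged) = 0.05336/0.19296 ≈ 0.277
P(Orbit | damaged) = 0.1152/0.19296 ≈ 0.597
(Check: 0.005+0.121+0.277+0.597 = 1.000.)

NorthLine 0.005, MetroPost 0.121, QuickShip 0.277, Orbit 0.597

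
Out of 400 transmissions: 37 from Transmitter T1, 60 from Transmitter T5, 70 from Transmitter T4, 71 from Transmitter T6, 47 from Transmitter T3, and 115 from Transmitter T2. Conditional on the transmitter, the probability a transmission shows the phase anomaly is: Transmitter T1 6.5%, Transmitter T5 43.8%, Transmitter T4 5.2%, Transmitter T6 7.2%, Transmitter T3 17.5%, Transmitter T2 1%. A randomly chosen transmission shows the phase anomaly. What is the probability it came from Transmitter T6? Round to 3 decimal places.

By Bayes' rule, posterior ∝ prior × likelihood:
  Transmitter T1: 0.0925 × 0.065 = 0.0060125
  Transmitter T5: 0.15 × 0.438 = 0.0657
  Transmitter T4: 0.175 × 0.052 = 0.0091
  Transmitter T6: 0.1775 × 0.072 = 0.01278
  Transmitter T3: 0.1175 × 0.175 = 0.0205625
  Transmitter T2: 0.2875 × 0.01 = 0.002875
Sum = 0.11703.
P(Transmitter T6 | evidence) = 0.01278 / 0.11703 ≈ 0.109.

0.109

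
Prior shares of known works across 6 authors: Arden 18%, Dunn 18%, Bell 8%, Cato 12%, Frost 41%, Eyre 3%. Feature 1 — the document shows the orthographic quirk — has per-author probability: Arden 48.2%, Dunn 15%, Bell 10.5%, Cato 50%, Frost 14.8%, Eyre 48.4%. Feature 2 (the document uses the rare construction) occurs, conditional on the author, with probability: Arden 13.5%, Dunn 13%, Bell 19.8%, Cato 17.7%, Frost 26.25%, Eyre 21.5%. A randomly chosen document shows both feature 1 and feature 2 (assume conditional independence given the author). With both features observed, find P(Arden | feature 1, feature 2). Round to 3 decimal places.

By Bayes' rule, posterior ∝ prior × likelihood:
  Arden: 0.18 × 0.482 × 0.135 = 0.0117126
  Dunn: 0.18 × 0.15 × 0.13 = 0.00351
  Bell: 0.08 × 0.105 × 0.198 = 0.0016632
  Cato: 0.12 × 0.5 × 0.177 = 0.01062
  Frost: 0.41 × 0.148 × 0.2625 = 0.0159285
  Eyre: 0.03 × 0.484 × 0.215 = 0.0031218
Total = 0.0465561.
P(Arden | evidence) = 0.0117126 / 0.0465561 ≈ 0.252.

0.252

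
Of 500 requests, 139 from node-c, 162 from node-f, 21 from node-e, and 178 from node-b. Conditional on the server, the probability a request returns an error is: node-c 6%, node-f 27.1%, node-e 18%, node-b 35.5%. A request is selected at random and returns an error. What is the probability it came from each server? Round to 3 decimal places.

node-c 0.070, node-f 0.368, node-e 0.032, node-b 0.530

Unnormalized posteriors (prior × likelihood):
  node-c: 0.278 × 0.06 = 0.01668
  node-f: 0.324 × 0.271 = 0.087804
  node-e: 0.042 × 0.18 = 0.00756
  node-b: 0.356 × 0.355 = 0.12638
Normalizing constant = 0.238424.
P(node-c | error) = 0.01668/0.238424 ≈ 0.070
P(node-f | error) = 0.087804/0.238424 ≈ 0.368
P(node-e | error) = 0.00756/0.238424 ≈ 0.032
P(node-b | error) = 0.12638/0.238424 ≈ 0.530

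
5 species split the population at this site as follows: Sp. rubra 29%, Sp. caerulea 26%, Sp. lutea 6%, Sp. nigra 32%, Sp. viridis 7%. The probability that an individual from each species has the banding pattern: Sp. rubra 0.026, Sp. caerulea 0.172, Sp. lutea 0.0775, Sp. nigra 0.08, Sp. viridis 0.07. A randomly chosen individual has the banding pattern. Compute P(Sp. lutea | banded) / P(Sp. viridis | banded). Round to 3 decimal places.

Prior × likelihood for each hypothesis:
  Sp. rubra: 0.29 × 0.026 = 0.00754
  Sp. caerulea: 0.26 × 0.172 = 0.04472
  Sp. lutea: 0.06 × 0.0775 = 0.00465
  Sp. nigra: 0.32 × 0.08 = 0.0256
  Sp. viridis: 0.07 × 0.07 = 0.0049
Sum = 0.08741.
The ratio is 0.00465 / 0.0049 (the normalizer cancels) = 0.949.

0.949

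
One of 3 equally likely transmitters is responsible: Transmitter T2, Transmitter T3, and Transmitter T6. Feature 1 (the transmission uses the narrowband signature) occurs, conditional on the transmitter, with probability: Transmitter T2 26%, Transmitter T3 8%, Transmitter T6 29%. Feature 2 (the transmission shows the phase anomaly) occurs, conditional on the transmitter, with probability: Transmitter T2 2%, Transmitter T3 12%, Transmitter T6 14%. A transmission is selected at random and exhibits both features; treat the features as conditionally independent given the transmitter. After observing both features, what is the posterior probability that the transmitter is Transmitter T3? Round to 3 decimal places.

0.173

With a uniform prior (1/3 each), posterior ∝ likelihood:
  Transmitter T2: 0.26 × 0.02 = 0.0052
  Transmitter T3: 0.08 × 0.12 = 0.0096
  Transmitter T6: 0.29 × 0.14 = 0.0406
Sum = 0.0554.
P(Transmitter T3 | evidence) = 0.0096 / 0.0554 ≈ 0.173.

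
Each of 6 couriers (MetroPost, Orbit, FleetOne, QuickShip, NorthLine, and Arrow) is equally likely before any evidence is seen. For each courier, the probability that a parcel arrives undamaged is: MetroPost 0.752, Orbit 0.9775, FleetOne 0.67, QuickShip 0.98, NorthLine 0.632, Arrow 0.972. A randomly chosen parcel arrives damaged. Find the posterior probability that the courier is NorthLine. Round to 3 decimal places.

Taking complements, P(damaged | each) = MetroPost 0.248, Orbit 0.0225, FleetOne 0.33, QuickShip 0.02, NorthLine 0.368, Arrow 0.028.
Since the prior is uniform, the posterior is proportional to the likelihood:
  MetroPost: 0.248
  Orbit: 0.0225
  FleetOne: 0.33
  QuickShip: 0.02
  NorthLine: 0.368
  Arrow: 0.028
Normalizing constant = 1.0165.
P(NorthLine | evidence) = 0.368 / 1.0165 ≈ 0.362.

0.362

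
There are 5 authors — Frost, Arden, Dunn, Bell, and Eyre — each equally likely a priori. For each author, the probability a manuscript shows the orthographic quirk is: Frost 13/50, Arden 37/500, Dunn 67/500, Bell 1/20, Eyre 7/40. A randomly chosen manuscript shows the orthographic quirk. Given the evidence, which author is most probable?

Frost

Since the prior is uniform, the posterior is proportional to the likelihood:
  Frost: 0.26
  Arden: 0.074
  Dunn: 0.134
  Bell: 0.05
  Eyre: 0.175
Sum = 0.693.
Largest term belongs to Frost, so Frost is most probable.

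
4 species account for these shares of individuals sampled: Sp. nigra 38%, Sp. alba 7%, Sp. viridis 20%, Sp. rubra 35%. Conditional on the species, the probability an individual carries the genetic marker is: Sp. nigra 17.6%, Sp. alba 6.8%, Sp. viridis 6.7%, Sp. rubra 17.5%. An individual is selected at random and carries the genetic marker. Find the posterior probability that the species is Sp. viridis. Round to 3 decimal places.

0.092

Prior × likelihood for each hypothesis:
  Sp. nigra: 0.38 × 0.176 = 0.06688
  Sp. alba: 0.07 × 0.068 = 0.00476
  Sp. viridis: 0.2 × 0.067 = 0.0134
  Sp. rubra: 0.35 × 0.175 = 0.06125
Normalizing constant = 0.14629.
P(Sp. viridis | evidence) = 0.0134 / 0.14629 ≈ 0.092.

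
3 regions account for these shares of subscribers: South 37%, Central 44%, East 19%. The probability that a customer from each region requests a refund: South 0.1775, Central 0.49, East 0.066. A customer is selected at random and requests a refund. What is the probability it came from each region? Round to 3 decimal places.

By Bayes' rule, posterior ∝ prior × likelihood:
  South: 0.37 × 0.1775 = 0.065675
  Central: 0.44 × 0.49 = 0.2156
  East: 0.19 × 0.066 = 0.01254
Total = 0.293815.
P(South | refund) = 0.065675/0.293815 ≈ 0.224
P(Central | refund) = 0.2156/0.293815 ≈ 0.734
P(East | refund) = 0.01254/0.293815 ≈ 0.043
(Check: 0.224+0.734+0.043 = 1.001.)

South 0.224, Central 0.734, East 0.043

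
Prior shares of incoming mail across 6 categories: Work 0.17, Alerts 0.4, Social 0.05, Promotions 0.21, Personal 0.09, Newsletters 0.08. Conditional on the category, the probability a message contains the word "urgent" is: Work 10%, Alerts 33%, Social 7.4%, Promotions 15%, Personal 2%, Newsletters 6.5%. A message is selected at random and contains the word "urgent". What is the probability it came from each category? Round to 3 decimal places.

Work 0.089, Alerts 0.690, Social 0.019, Promotions 0.165, Personal 0.009, Newsletters 0.027

Compute prior × likelihood for every hypothesis:
  Work: 0.17 × 0.1 = 0.017
  Alerts: 0.4 × 0.33 = 0.132
  Social: 0.05 × 0.074 = 0.0037
  Promotions: 0.21 × 0.15 = 0.0315
  Personal: 0.09 × 0.02 = 0.0018
  Newsletters: 0.08 × 0.065 = 0.0052
Normalizing constant = 0.1912.
P(Work | urgent-flag) = 0.017/0.1912 ≈ 0.089
P(Alerts | urgent-flag) = 0.132/0.1912 ≈ 0.690
P(Social | urgent-flag) = 0.0037/0.1912 ≈ 0.019
P(Promotions | urgent-flag) = 0.0315/0.1912 ≈ 0.165
P(Personal | urgent-flag) = 0.0018/0.1912 ≈ 0.009
P(Newsletters | urgent-flag) = 0.0052/0.1912 ≈ 0.027
(Check: 0.089+0.690+0.019+0.165+0.009+0.027 = 0.999.)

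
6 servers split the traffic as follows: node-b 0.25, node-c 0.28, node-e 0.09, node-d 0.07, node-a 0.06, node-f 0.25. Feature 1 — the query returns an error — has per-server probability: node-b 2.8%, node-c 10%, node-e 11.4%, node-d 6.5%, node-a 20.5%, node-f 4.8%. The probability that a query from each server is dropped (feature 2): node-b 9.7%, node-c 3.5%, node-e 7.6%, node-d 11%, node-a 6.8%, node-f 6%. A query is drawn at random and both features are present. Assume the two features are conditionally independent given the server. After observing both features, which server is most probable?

node-c

By Bayes' rule, posterior ∝ prior × likelihood:
  node-b: 0.25 × 0.028 × 0.097 = 0.000679
  node-c: 0.28 × 0.1 × 0.035 = 0.00098
  node-e: 0.09 × 0.114 × 0.076 = 0.00077976
  node-d: 0.07 × 0.065 × 0.11 = 0.0005005
  node-a: 0.06 × 0.205 × 0.068 = 0.0008364
  node-f: 0.25 × 0.048 × 0.06 = 0.00072
Normalizing constant = 0.00449566.
Largest term belongs to node-c, so node-c is most probable.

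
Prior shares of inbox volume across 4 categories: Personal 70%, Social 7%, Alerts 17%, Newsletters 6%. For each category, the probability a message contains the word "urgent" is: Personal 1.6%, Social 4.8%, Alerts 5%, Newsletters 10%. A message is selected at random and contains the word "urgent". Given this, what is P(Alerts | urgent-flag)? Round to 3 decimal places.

0.292

By Bayes' rule, posterior ∝ prior × likelihood:
  Personal: 0.7 × 0.016 = 0.0112
  Social: 0.07 × 0.048 = 0.00336
  Alerts: 0.17 × 0.05 = 0.0085
  Newsletters: 0.06 × 0.1 = 0.006
Sum = 0.02906.
P(Alerts | evidence) = 0.0085 / 0.02906 ≈ 0.292.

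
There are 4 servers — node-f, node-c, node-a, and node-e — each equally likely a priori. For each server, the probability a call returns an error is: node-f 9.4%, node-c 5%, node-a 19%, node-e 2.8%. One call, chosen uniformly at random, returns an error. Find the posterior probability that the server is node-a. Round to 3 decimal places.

Since the prior is uniform, the posterior is proportional to the likelihood:
  node-f: 0.094
  node-c: 0.05
  node-a: 0.19
  node-e: 0.028
Total = 0.362.
P(node-a | evidence) = 0.19 / 0.362 ≈ 0.525.

0.525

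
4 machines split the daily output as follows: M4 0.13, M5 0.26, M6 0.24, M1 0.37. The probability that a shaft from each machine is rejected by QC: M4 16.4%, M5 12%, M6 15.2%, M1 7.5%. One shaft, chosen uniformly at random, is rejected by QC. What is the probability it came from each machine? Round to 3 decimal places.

By Bayes' rule, posterior ∝ prior × likelihood:
  M4: 0.13 × 0.164 = 0.02132
  M5: 0.26 × 0.12 = 0.0312
  M6: 0.24 × 0.152 = 0.03648
  M1: 0.37 × 0.075 = 0.02775
Normalizing constant = 0.11675.
P(M4 | rejected) = 0.02132/0.11675 ≈ 0.183
P(M5 | rejected) = 0.0312/0.11675 ≈ 0.267
P(M6 | rejected) = 0.03648/0.11675 ≈ 0.312
P(M1 | rejected) = 0.02775/0.11675 ≈ 0.238

M4 0.183, M5 0.267, M6 0.312, M1 0.238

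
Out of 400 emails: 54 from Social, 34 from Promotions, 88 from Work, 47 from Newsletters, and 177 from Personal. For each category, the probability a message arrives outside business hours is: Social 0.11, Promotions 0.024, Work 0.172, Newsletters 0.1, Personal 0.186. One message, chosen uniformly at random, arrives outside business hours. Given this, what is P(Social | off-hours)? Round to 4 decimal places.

0.0998

By Bayes' rule, posterior ∝ prior × likelihood:
  Social: 0.135 × 0.11 = 0.01485
  Promotions: 0.085 × 0.024 = 0.00204
  Work: 0.22 × 0.172 = 0.03784
  Newsletters: 0.1175 × 0.1 = 0.01175
  Personal: 0.4425 × 0.186 = 0.082305
Normalizing constant = 0.148785.
P(Social | evidence) = 0.01485 / 0.148785 ≈ 0.0998.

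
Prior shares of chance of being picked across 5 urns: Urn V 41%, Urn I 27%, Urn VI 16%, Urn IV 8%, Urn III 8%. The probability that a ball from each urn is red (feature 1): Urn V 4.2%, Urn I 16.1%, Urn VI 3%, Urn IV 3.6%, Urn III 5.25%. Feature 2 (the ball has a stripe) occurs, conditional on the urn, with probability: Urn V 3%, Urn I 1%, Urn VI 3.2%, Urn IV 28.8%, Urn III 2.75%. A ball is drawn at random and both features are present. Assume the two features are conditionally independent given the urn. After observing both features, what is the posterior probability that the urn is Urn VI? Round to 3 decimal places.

Compute prior × likelihood for every hypothesis:
  Urn V: 0.41 × 0.042 × 0.03 = 0.0005166
  Urn I: 0.27 × 0.161 × 0.01 = 0.0004347
  Urn VI: 0.16 × 0.03 × 0.032 = 0.0001536
  Urn IV: 0.08 × 0.036 × 0.288 = 0.00082944
  Urn III: 0.08 × 0.0525 × 0.0275 = 0.0001155
Total = 0.00204984.
P(Urn VI | evidence) = 0.0001536 / 0.00204984 ≈ 0.075.

0.075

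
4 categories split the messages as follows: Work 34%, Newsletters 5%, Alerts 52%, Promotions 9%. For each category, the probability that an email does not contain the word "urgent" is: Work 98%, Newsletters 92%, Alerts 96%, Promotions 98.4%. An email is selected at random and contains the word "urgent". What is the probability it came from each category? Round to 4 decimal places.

Taking complements, P(urgent-flag | each) = Work 0.02, Newsletters 0.08, Alerts 0.04, Promotions 0.016.
Compute prior × likelihood for every hypothesis:
  Work: 0.34 × 0.02 = 0.0068
  Newsletters: 0.05 × 0.08 = 0.004
  Alerts: 0.52 × 0.04 = 0.0208
  Promotions: 0.09 × 0.016 = 0.00144
Normalizing constant = 0.03304.
P(Work | urgent-flag) = 0.0068/0.03304 ≈ 0.2058
P(Newsletters | urgent-flag) = 0.004/0.03304 ≈ 0.1211
P(Alerts | urgent-flag) = 0.0208/0.03304 ≈ 0.6295
P(Promotions | urgent-flag) = 0.00144/0.03304 ≈ 0.0436
(Check: 0.2058+0.1211+0.6295+0.0436 = 1.0000.)

Work 0.2058, Newsletters 0.1211, Alerts 0.6295, Promotions 0.0436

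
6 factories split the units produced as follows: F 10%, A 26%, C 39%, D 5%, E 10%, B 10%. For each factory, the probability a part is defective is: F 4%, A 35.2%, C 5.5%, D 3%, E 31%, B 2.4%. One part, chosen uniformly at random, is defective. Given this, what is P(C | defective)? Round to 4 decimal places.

Unnormalized posteriors (prior × likelihood):
  F: 0.1 × 0.04 = 0.004
  A: 0.26 × 0.352 = 0.09152
  C: 0.39 × 0.055 = 0.02145
  D: 0.05 × 0.03 = 0.0015
  E: 0.1 × 0.31 = 0.031
  B: 0.1 × 0.024 = 0.0024
Total = 0.15187.
P(C | evidence) = 0.02145 / 0.15187 ≈ 0.1412.

0.1412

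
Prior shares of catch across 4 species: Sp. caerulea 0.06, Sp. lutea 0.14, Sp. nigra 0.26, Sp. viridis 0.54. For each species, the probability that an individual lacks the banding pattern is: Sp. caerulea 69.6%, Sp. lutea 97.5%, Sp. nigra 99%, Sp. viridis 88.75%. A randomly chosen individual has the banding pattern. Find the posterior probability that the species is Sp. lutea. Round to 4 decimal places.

Taking complements, P(banded | each) = Sp. caerulea 0.304, Sp. lutea 0.025, Sp. nigra 0.01, Sp. viridis 0.1125.
Unnormalized posteriors (prior × likelihood):
  Sp. caerulea: 0.06 × 0.304 = 0.01824
  Sp. lutea: 0.14 × 0.025 = 0.0035
  Sp. nigra: 0.26 × 0.01 = 0.0026
  Sp. viridis: 0.54 × 0.1125 = 0.06075
Normalizing constant = 0.08509.
P(Sp. lutea | evidence) = 0.0035 / 0.08509 ≈ 0.0411.

0.0411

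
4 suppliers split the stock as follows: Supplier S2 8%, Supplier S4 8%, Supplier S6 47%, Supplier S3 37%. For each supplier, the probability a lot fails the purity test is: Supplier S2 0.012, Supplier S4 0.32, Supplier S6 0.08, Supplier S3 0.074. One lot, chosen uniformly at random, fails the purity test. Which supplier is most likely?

Compute prior × likelihood for every hypothesis:
  Supplier S2: 0.08 × 0.012 = 0.00096
  Supplier S4: 0.08 × 0.32 = 0.0256
  Supplier S6: 0.47 × 0.08 = 0.0376
  Supplier S3: 0.37 × 0.074 = 0.02738
Total = 0.09154.
Largest term belongs to Supplier S6, so Supplier S6 is most probable.

Supplier S6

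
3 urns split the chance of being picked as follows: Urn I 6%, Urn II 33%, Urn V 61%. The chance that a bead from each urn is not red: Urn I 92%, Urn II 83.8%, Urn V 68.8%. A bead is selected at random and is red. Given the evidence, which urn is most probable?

Urn V

Taking complements, P(red | each) = Urn I 0.08, Urn II 0.162, Urn V 0.312.
Compute prior × likelihood for every hypothesis:
  Urn I: 0.06 × 0.08 = 0.0048
  Urn II: 0.33 × 0.162 = 0.05346
  Urn V: 0.61 × 0.312 = 0.19032
Normalizing constant = 0.24858.
Largest term belongs to Urn V, so Urn V is most probable.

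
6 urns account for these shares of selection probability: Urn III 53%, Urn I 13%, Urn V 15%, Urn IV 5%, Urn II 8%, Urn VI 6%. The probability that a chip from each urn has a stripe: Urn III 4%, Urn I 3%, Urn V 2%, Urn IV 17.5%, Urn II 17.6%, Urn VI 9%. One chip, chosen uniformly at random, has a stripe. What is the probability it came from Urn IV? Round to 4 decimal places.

0.1553

Prior × likelihood for each hypothesis:
  Urn III: 0.53 × 0.04 = 0.0212
  Urn I: 0.13 × 0.03 = 0.0039
  Urn V: 0.15 × 0.02 = 0.003
  Urn IV: 0.05 × 0.175 = 0.00875
  Urn II: 0.08 × 0.176 = 0.01408
  Urn VI: 0.06 × 0.09 = 0.0054
Total = 0.05633.
P(Urn IV | evidence) = 0.00875 / 0.05633 ≈ 0.1553.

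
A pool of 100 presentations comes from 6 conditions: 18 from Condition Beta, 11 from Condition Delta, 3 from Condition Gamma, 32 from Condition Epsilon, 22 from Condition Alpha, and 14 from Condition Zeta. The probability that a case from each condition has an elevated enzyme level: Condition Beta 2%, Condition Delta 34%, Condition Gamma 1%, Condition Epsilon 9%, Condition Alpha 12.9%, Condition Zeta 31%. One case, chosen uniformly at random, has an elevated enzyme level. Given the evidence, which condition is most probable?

Unnormalized posteriors (prior × likelihood):
  Condition Beta: 0.18 × 0.02 = 0.0036
  Condition Delta: 0.11 × 0.34 = 0.0374
  Condition Gamma: 0.03 × 0.01 = 0.0003
  Condition Epsilon: 0.32 × 0.09 = 0.0288
  Condition Alpha: 0.22 × 0.129 = 0.02838
  Condition Zeta: 0.14 × 0.31 = 0.0434
Total = 0.14188.
Largest term belongs to Condition Zeta, so Condition Zeta is most probable.

Condition Zeta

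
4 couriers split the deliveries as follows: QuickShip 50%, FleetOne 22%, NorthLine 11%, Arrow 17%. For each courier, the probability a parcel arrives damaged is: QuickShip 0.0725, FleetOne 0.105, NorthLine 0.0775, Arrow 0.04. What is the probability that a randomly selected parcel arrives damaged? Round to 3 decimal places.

Prior × likelihood for each hypothesis:
  QuickShip: 0.5 × 0.0725 = 0.03625
  FleetOne: 0.22 × 0.105 = 0.0231
  NorthLine: 0.11 × 0.0775 = 0.008525
  Arrow: 0.17 × 0.04 = 0.0068
P(damaged) = 0.03625 + 0.0231 + 0.008525 + 0.0068 = 0.074675 → 0.075.

0.075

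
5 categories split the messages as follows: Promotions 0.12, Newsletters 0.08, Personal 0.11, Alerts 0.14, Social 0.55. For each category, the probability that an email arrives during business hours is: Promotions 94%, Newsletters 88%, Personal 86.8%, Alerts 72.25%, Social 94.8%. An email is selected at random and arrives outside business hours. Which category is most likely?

Taking complements, P(off-hours | each) = Promotions 0.06, Newsletters 0.12, Personal 0.132, Alerts 0.2775, Social 0.052.
Unnormalized posteriors (prior × likelihood):
  Promotions: 0.12 × 0.06 = 0.0072
  Newsletters: 0.08 × 0.12 = 0.0096
  Personal: 0.11 × 0.132 = 0.01452
  Alerts: 0.14 × 0.2775 = 0.03885
  Social: 0.55 × 0.052 = 0.0286
Sum = 0.09877.
Largest term belongs to Alerts, so Alerts is most probable.

Alerts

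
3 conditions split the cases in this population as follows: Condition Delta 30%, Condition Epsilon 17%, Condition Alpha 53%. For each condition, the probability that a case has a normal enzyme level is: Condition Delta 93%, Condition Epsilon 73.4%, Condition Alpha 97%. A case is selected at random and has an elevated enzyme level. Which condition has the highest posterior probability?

Condition Epsilon

Taking complements, P(elevated | each) = Condition Delta 0.07, Condition Epsilon 0.266, Condition Alpha 0.03.
Compute prior × likelihood for every hypothesis:
  Condition Delta: 0.3 × 0.07 = 0.021
  Condition Epsilon: 0.17 × 0.266 = 0.04522
  Condition Alpha: 0.53 × 0.03 = 0.0159
Sum = 0.08212.
Largest term belongs to Condition Epsilon, so Condition Epsilon is most probable.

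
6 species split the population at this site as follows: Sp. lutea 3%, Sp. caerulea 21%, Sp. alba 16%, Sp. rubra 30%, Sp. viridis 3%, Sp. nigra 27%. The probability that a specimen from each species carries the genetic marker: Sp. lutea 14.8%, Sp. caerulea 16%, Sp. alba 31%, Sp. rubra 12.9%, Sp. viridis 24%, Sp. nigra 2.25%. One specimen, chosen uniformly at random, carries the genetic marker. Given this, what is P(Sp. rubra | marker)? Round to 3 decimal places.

Compute prior × likelihood for every hypothesis:
  Sp. lutea: 0.03 × 0.148 = 0.00444
  Sp. caerulea: 0.21 × 0.16 = 0.0336
  Sp. alba: 0.16 × 0.31 = 0.0496
  Sp. rubra: 0.3 × 0.129 = 0.0387
  Sp. viridis: 0.03 × 0.24 = 0.0072
  Sp. nigra: 0.27 × 0.0225 = 0.006075
Normalizing constant = 0.139615.
P(Sp. rubra | evidence) = 0.0387 / 0.139615 ≈ 0.277.

0.277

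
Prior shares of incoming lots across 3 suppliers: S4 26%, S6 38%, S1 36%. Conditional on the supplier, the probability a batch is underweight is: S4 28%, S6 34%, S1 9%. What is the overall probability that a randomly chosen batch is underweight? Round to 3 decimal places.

Prior × likelihood for each hypothesis:
  S4: 0.26 × 0.28 = 0.0728
  S6: 0.38 × 0.34 = 0.1292
  S1: 0.36 × 0.09 = 0.0324
P(underweight) = 0.0728 + 0.1292 + 0.0324 = 0.2344 → 0.234.

0.234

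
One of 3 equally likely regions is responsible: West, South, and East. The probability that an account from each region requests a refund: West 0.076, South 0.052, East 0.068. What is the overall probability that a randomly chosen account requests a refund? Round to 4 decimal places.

0.0653

With a uniform prior (1/3 each), posterior ∝ likelihood:
  West: 0.076
  South: 0.052
  East: 0.068
P(refund) = (1/3) × (0.076 + 0.052 + 0.068) = 0.196/3 ≈ 0.0653.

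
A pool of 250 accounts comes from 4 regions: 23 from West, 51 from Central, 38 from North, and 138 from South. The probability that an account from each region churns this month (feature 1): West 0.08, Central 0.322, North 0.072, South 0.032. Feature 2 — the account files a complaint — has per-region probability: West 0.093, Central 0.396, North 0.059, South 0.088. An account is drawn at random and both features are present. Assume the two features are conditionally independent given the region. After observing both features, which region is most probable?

Central

By Bayes' rule, posterior ∝ prior × likelihood:
  West: 0.092 × 0.08 × 0.093 = 0.00068448
  Central: 0.204 × 0.322 × 0.396 = 0.026012448
  North: 0.152 × 0.072 × 0.059 = 0.000645696
  South: 0.552 × 0.032 × 0.088 = 0.001554432
Total = 0.028897056.
Largest term belongs to Central, so Central is most probable.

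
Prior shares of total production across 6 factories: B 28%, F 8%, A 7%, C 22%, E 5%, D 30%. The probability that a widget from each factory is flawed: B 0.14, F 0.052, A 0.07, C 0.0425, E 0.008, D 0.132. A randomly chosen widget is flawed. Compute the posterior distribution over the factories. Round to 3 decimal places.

B 0.402, F 0.043, A 0.050, C 0.096, E 0.004, D 0.406

Compute prior × likelihood for every hypothesis:
  B: 0.28 × 0.14 = 0.0392
  F: 0.08 × 0.052 = 0.00416
  A: 0.07 × 0.07 = 0.0049
  C: 0.22 × 0.0425 = 0.00935
  E: 0.05 × 0.008 = 0.0004
  D: 0.3 × 0.132 = 0.0396
Normalizing constant = 0.09761.
P(B | flawed) = 0.0392/0.09761 ≈ 0.402
P(F | flawed) = 0.00416/0.09761 ≈ 0.043
P(A | flawed) = 0.0049/0.09761 ≈ 0.050
P(C | flawed) = 0.00935/0.09761 ≈ 0.096
P(E | flawed) = 0.0004/0.09761 ≈ 0.004
P(D | flawed) = 0.0396/0.09761 ≈ 0.406
(Check: 0.402+0.043+0.050+0.096+0.004+0.406 = 1.001.)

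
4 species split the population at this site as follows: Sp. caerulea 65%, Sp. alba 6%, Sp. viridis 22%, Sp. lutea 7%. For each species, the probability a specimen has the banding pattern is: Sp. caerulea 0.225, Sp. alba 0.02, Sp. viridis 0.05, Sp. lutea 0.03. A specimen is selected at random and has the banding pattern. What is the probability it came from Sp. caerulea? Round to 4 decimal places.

0.9109

Unnormalized posteriors (prior × likelihood):
  Sp. caerulea: 0.65 × 0.225 = 0.14625
  Sp. alba: 0.06 × 0.02 = 0.0012
  Sp. viridis: 0.22 × 0.05 = 0.011
  Sp. lutea: 0.07 × 0.03 = 0.0021
Sum = 0.16055.
P(Sp. caerulea | evidence) = 0.14625 / 0.16055 ≈ 0.9109.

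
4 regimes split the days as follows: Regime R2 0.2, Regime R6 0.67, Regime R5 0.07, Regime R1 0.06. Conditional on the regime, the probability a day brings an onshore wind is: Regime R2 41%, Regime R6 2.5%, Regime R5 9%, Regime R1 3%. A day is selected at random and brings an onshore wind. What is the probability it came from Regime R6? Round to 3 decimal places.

Unnormalized posteriors (prior × likelihood):
  Regime R2: 0.2 × 0.41 = 0.082
  Regime R6: 0.67 × 0.025 = 0.01675
  Regime R5: 0.07 × 0.09 = 0.0063
  Regime R1: 0.06 × 0.03 = 0.0018
Sum = 0.10685.
P(Regime R6 | evidence) = 0.01675 / 0.10685 ≈ 0.157.

0.157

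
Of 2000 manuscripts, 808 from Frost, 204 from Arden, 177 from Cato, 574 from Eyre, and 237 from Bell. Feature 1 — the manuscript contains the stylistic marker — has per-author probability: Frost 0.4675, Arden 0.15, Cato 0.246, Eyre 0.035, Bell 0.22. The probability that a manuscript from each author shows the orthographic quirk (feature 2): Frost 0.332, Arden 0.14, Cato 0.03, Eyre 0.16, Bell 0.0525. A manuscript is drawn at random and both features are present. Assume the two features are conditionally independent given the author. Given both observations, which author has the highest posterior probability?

Frost

By Bayes' rule, posterior ∝ prior × likelihood:
  Frost: 0.404 × 0.4675 × 0.332 = 0.06270484
  Arden: 0.102 × 0.15 × 0.14 = 0.002142
  Cato: 0.0885 × 0.246 × 0.03 = 0.00065313
  Eyre: 0.287 × 0.035 × 0.16 = 0.0016072
  Bell: 0.1185 × 0.22 × 0.0525 = 0.001368675
Total = 0.068475845.
Largest term belongs to Frost, so Frost is most probable.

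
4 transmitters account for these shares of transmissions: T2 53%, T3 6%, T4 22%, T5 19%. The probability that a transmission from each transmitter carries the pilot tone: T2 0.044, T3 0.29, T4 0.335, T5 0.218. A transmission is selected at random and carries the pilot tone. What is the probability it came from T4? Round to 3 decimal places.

0.473

Unnormalized posteriors (prior × likelihood):
  T2: 0.53 × 0.044 = 0.02332
  T3: 0.06 × 0.29 = 0.0174
  T4: 0.22 × 0.335 = 0.0737
  T5: 0.19 × 0.218 = 0.04142
Total = 0.15584.
P(T4 | evidence) = 0.0737 / 0.15584 ≈ 0.473.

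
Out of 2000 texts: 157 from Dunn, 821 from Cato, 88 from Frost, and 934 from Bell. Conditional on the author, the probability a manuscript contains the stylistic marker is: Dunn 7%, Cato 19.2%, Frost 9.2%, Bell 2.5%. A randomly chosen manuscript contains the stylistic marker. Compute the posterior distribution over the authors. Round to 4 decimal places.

Dunn 0.0549, Cato 0.7879, Frost 0.0405, Bell 0.1167

By Bayes' rule, posterior ∝ prior × likelihood:
  Dunn: 0.0785 × 0.07 = 0.005495
  Cato: 0.4105 × 0.192 = 0.078816
  Frost: 0.044 × 0.092 = 0.004048
  Bell: 0.467 × 0.025 = 0.011675
Sum = 0.100034.
P(Dunn | marker) = 0.005495/0.100034 ≈ 0.0549
P(Cato | marker) = 0.078816/0.100034 ≈ 0.7879
P(Frost | marker) = 0.004048/0.100034 ≈ 0.0405
P(Bell | marker) = 0.011675/0.100034 ≈ 0.1167
(Check: 0.0549+0.7879+0.0405+0.1167 = 1.0000.)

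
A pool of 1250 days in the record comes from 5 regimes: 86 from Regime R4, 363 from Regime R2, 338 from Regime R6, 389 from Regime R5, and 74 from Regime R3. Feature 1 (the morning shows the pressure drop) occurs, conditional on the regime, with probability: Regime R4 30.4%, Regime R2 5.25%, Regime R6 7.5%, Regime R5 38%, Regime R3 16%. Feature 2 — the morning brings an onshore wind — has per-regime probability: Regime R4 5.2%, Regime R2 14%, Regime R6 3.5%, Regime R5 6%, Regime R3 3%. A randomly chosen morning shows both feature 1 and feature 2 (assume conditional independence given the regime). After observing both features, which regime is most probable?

Compute prior × likelihood for every hypothesis:
  Regime R4: 0.0688 × 0.304 × 0.052 = 0.0010875904
  Regime R2: 0.2904 × 0.0525 × 0.14 = 0.00213444
  Regime R6: 0.2704 × 0.075 × 0.035 = 0.0007098
  Regime R5: 0.3112 × 0.38 × 0.06 = 0.00709536
  Regime R3: 0.0592 × 0.16 × 0.03 = 0.00028416
Total = 0.0113113504.
Largest term belongs to Regime R5, so Regime R5 is most probable.

Regime R5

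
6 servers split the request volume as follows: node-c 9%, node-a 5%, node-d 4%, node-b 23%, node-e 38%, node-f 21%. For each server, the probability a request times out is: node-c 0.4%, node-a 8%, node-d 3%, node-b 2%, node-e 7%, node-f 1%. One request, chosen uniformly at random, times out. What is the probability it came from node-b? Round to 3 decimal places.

By Bayes' rule, posterior ∝ prior × likelihood:
  node-c: 0.09 × 0.004 = 0.00036
  node-a: 0.05 × 0.08 = 0.004
  node-d: 0.04 × 0.03 = 0.0012
  node-b: 0.23 × 0.02 = 0.0046
  node-e: 0.38 × 0.07 = 0.0266
  node-f: 0.21 × 0.01 = 0.0021
Sum = 0.03886.
P(node-b | evidence) = 0.0046 / 0.03886 ≈ 0.118.

0.118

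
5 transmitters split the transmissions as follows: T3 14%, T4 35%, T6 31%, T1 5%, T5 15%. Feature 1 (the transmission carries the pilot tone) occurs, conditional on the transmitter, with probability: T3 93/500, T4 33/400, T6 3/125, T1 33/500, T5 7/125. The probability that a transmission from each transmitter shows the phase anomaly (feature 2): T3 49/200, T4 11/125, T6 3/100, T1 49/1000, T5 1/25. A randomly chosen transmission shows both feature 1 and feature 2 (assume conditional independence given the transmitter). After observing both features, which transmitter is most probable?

Unnormalized posteriors (prior × likelihood):
  T3: 0.14 × 0.186 × 0.245 = 0.0063798
  T4: 0.35 × 0.0825 × 0.088 = 0.002541
  T6: 0.31 × 0.024 × 0.03 = 0.0002232
  T1: 0.05 × 0.066 × 0.049 = 0.0001617
  T5: 0.15 × 0.056 × 0.04 = 0.000336
Total = 0.0096417.
Largest term belongs to T3, so T3 is most probable.

T3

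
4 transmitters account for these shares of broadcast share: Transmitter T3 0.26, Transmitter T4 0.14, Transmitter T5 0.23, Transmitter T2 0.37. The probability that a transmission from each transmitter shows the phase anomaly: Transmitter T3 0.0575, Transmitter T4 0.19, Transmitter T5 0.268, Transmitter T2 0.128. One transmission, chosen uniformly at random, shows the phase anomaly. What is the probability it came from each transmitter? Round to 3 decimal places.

Transmitter T3 0.099, Transmitter T4 0.177, Transmitter T5 0.409, Transmitter T2 0.315

Prior × likelihood for each hypothesis:
  Transmitter T3: 0.26 × 0.0575 = 0.01495
  Transmitter T4: 0.14 × 0.19 = 0.0266
  Transmitter T5: 0.23 × 0.268 = 0.06164
  Transmitter T2: 0.37 × 0.128 = 0.04736
Sum = 0.15055.
P(Transmitter T3 | anomaly) = 0.01495/0.15055 ≈ 0.099
P(Transmitter T4 | anomaly) = 0.0266/0.15055 ≈ 0.177
P(Transmitter T5 | anomaly) = 0.06164/0.15055 ≈ 0.409
P(Transmitter T2 | anomaly) = 0.04736/0.15055 ≈ 0.315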